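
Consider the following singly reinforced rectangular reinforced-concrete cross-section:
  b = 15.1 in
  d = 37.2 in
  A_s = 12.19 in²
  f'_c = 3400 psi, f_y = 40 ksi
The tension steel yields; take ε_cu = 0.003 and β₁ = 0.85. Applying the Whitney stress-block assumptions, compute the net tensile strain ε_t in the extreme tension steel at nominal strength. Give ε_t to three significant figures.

ε_t ≈ 0.00549

a = A_s f_y/(0.85 f'_c b) = 11.173 in.
β₁ = 0.85, so c = a/β₁ = 11.173/0.85 = 13.145 in.
From the linear strain diagram with ε_cu = 0.003: ε_t = 0.003 (d − c)/c = 0.003 × (37.2 − 13.145)/13.145 = 0.00549.
Since ε_t ≥ 0.005, the section is tension-controlled.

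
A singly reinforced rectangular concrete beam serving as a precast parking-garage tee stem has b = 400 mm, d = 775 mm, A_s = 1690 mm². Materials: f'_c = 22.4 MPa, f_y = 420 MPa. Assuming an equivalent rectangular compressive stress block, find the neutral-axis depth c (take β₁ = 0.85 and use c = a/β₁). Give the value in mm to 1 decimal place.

T = A_s f_y = 1690 × 420 = 709800 N = 709.8 kN.
Setting C = 0.85 f'_c a b equal to T: a = 709800/(0.85 × 22.4 × 400) = 93.199 mm.
With β₁ = 0.85, c = a/β₁ = 93.199/0.85 = 109.6 mm.

c ≈ 109.6 mm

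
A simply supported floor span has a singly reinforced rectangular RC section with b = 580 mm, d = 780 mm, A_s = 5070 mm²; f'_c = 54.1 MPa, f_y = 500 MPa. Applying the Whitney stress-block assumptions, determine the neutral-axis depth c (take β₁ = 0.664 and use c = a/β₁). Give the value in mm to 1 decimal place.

c ≈ 143.1 mm

T = A_s f_y = 5070 × 500 = 2535000 N = 2535 kN.
Setting C = 0.85 f'_c a b equal to T: a = 2535000/(0.85 × 54.1 × 580) = 95.046 mm.
With β₁ = 0.664, c = a/β₁ = 95.046/0.664 = 143.1 mm.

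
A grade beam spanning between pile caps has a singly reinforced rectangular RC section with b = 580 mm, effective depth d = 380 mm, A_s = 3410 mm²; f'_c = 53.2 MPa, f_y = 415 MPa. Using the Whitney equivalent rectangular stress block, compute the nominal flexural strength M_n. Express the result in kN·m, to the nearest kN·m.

T = A_s f_y = 3410 × 415 = 1415150 N = 1415.15 kN.
From C = T: a = T/(0.85 f'_c b) = 1415150/(0.85 × 53.2 × 580) = 53.96 mm.
M_n = T(d − a/2) = 1415.15 kN × (380 − 26.98) mm = 499.58 kN·m.

M_n ≈ 500 kN·m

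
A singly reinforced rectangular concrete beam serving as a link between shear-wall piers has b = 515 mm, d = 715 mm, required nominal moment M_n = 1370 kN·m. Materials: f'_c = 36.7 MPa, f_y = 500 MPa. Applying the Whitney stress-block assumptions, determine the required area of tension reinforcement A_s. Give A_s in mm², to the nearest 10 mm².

With M_n = 0.85 f'_c a b (d − a/2), solve the quadratic for a:
a = d − √(d² − 2M_n/(0.85 f'_c b)) = 715 − √(715² − 2 × 1370×10⁶/(0.85 × 36.7 × 515)) = 131.33 mm.
A_s = 0.85 f'_c a b / f_y = 0.85 × 36.7 × 131.33 × 515 / 500 = 4219.7 mm².

A_s ≈ 4220 mm²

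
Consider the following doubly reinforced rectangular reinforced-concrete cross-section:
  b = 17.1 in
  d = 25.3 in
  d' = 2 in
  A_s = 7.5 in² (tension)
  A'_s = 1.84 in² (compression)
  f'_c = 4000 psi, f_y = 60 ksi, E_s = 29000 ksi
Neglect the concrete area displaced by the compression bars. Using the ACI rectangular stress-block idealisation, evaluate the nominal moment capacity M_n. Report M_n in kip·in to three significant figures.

M_n ≈ 10200 kip·in

Assume both steels yield.
a = (A_s − A'_s) f_y/(0.85 f'_c b) = (7.5 − 1.84) × 60/(0.85 × 4 × 17.1) = 5.841 in.
c = a/β₁ = 5.841/0.85 = 6.872 in; ε'_s = 0.003(c − d')/c = 0.0021 ≥ ε_y = 0.0021, so the compression steel yields.
M_n = (A_s − A'_s) f_y (d − a/2) + A'_s f_y (d − d') = 339.6 × (25.3 − 2.9205) + 110.4 × (25.3 − 2) = 7600.1 + 2572.3 = 10172.4 kip·in.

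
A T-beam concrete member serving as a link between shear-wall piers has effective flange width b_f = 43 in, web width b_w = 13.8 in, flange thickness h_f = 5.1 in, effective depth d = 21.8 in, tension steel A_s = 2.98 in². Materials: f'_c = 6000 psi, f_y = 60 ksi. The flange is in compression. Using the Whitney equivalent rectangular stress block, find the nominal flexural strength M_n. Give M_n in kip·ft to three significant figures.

Tension: T = A_s f_y = 2.98 × 60 = 178.8 kips.
Try a within the flange: a = T/(0.85 f'_c b_f) = 178.8/(0.85 × 6 × 43) = 0.815 in.
Since a = 0.815 ≤ h_f = 5.1 in, the stress block lies entirely in the flange; analyse as a rectangular beam of width b_f.
M_n = T(d − a/2) = 178.8 × (21.8 − 0.4075) = 3825.0 kip·in.
M_n = 3825.0/12 = 318.75 kip·ft.

M_n ≈ 319 kip·ft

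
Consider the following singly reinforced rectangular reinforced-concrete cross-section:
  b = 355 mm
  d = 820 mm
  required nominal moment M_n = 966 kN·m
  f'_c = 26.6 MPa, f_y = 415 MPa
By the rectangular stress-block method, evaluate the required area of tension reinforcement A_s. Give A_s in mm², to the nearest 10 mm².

With M_n = 0.85 f'_c a b (d − a/2), solve the quadratic for a:
a = d − √(d² − 2M_n/(0.85 f'_c b)) = 820 − √(820² − 2 × 966×10⁶/(0.85 × 26.6 × 355)) = 162.96 mm.
A_s = 0.85 f'_c a b / f_y = 0.85 × 26.6 × 162.96 × 355 / 415 = 3151.8 mm².

A_s ≈ 3150 mm²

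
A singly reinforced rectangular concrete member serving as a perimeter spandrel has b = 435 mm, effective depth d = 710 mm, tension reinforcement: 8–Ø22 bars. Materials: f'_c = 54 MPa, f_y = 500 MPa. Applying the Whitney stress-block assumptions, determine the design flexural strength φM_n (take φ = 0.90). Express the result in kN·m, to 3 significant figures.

φM_n ≈ 919 kN·m

A_s = 8 × 380 = 3040 mm².
T = A_s f_y = 3040 × 500 = 1520000 N = 1520 kN.
From C = T: a = T/(0.85 f'_c b) = 1520000/(0.85 × 54 × 435) = 76.13 mm.
M_n = T(d − a/2) = 1520 kN × (710 − 38.065) mm = 1021.34 kN·m.
φM_n = 0.90 × 1021.34 = 919.21 kN·m.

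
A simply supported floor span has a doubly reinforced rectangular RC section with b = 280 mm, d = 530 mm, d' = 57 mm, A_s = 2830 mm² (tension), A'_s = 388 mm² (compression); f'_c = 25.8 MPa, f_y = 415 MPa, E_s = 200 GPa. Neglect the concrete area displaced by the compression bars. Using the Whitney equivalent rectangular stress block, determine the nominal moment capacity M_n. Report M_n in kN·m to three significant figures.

M_n ≈ 530 kN·m

Assume both tension and compression steel yield.
Net tension couple steel: A_s − A'_s = 2442 mm².
a = (A_s − A'_s) f_y / (0.85 f'_c b) = 1013430/(0.85 × 25.8 × 280) = 165.04 mm.
c = a/β₁ = 165.04/0.85 = 194.16 mm; ε'_s = 0.003(c − d')/c = 0.0021 ≥ f_y/E_s = 0.0021, so compression steel does yield.
M_n = (A_s − A'_s) f_y (d − a/2) + A'_s f_y (d − d') = [1013430 × (530 − 82.52) + 161020 × (530 − 57)] × 10⁻⁶ = 453.49 + 76.16 = 529.65 kN·m.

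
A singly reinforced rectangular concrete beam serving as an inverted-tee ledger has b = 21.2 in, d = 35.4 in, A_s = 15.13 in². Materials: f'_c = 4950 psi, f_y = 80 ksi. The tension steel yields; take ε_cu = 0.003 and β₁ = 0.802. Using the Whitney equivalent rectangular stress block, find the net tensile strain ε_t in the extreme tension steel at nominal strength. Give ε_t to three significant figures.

a = A_s f_y/(0.85 f'_c b) = 13.570 in.
β₁ = 0.802, so c = a/β₁ = 13.570/0.802 = 16.920 in.
From the linear strain diagram with ε_cu = 0.003: ε_t = 0.003 (d − c)/c = 0.003 × (35.4 − 16.920)/16.920 = 0.00328.
ε_t < 0.004 — the section is over-reinforced for flexure under ACI limits.

ε_t ≈ 0.00328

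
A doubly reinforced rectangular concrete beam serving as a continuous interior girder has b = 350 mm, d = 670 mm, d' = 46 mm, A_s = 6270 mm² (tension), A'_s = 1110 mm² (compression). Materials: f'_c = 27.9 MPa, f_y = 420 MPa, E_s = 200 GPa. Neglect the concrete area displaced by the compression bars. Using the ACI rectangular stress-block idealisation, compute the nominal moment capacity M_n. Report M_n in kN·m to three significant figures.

Assume both tension and compression steel yield.
Net tension couple steel: A_s − A'_s = 5160 mm².
a = (A_s − A'_s) f_y / (0.85 f'_c b) = 2167200/(0.85 × 27.9 × 350) = 261.10 mm.
c = a/β₁ = 261.10/0.85 = 307.18 mm; ε'_s = 0.003(c − d')/c = 0.0026 ≥ f_y/E_s = 0.0021, so compression steel does yield.
M_n = (A_s − A'_s) f_y (d − a/2) + A'_s f_y (d − d') = [2167200 × (670 − 130.55) + 466200 × (670 − 46)] × 10⁻⁶ = 1169.10 + 290.91 = 1460.01 kN·m.

M_n ≈ 1460 kN·m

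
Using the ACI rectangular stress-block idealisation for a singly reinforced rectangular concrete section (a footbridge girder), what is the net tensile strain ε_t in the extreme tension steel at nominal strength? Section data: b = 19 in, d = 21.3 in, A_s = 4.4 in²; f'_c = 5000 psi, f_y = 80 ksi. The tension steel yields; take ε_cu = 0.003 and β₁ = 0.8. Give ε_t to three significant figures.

a = A_s f_y/(0.85 f'_c b) = 4.359 in.
β₁ = 0.8, so c = a/β₁ = 4.359/0.8 = 5.449 in.
From the linear strain diagram with ε_cu = 0.003: ε_t = 0.003 (d − c)/c = 0.003 × (21.3 − 5.449)/5.449 = 0.00873.
Since ε_t ≥ 0.005, the section is tension-controlled.

ε_t ≈ 0.00873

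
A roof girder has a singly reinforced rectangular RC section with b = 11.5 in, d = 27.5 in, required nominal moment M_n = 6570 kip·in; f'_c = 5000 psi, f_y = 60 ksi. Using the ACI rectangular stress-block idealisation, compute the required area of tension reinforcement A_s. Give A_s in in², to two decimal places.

From M_n = 0.85 f'_c a b (d − a/2):
a = d − √(d² − 2M_n/(0.85 f'_c b)) = 27.5 − √(27.5² − 2 × 6570/(0.85 × 5 × 11.5)) = 5.423 in.
A_s = 0.85 f'_c a b / f_y = 0.85 × 5 × 5.423 × 11.5 / 60 = 4.417 in².

A_s ≈ 4.42 in²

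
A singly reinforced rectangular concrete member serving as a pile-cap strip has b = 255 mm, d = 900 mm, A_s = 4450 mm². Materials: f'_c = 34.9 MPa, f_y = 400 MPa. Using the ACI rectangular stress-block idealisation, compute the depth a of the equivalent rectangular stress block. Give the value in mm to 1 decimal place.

T = A_s f_y = 4450 × 400 = 1780000 N = 1780 kN.
Setting C = 0.85 f'_c a b equal to T: a = 1780000/(0.85 × 34.9 × 255) = 235.3 mm.

a ≈ 235.3 mm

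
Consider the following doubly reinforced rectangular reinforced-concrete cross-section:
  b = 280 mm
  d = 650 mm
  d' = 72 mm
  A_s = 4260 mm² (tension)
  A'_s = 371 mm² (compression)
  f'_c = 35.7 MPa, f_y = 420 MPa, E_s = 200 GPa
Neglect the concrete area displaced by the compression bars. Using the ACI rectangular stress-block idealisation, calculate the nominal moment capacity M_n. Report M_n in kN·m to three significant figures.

M_n ≈ 995 kN·m

Assume both tension and compression steel yield.
Net tension couple steel: A_s − A'_s = 3889 mm².
a = (A_s − A'_s) f_y / (0.85 f'_c b) = 1633380/(0.85 × 35.7 × 280) = 192.24 mm.
c = a/β₁ = 192.24/0.795 = 241.81 mm; ε'_s = 0.003(c − d')/c = 0.0021 ≥ f_y/E_s = 0.0021, so compression steel does yield.
M_n = (A_s − A'_s) f_y (d − a/2) + A'_s f_y (d − d') = [1633380 × (650 − 96.12) + 155820 × (650 − 72)] × 10⁻⁶ = 904.70 + 90.06 = 994.76 kN·m.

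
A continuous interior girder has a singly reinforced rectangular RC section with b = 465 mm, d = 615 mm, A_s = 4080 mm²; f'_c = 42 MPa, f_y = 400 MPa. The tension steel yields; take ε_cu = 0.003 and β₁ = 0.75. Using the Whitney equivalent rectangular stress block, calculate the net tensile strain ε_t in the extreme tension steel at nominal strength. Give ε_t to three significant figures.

a = A_s f_y/(0.85 f'_c b) = 98.31 mm.
β₁ = 0.75, so c = a/β₁ = 98.31/0.75 = 131.08 mm.
From the linear strain diagram with ε_cu = 0.003: ε_t = 0.003 (d − c)/c = 0.003 × (615 − 131.08)/131.08 = 0.0111.
Since ε_t ≥ 0.005, the section is tension-controlled.

ε_t ≈ 0.0111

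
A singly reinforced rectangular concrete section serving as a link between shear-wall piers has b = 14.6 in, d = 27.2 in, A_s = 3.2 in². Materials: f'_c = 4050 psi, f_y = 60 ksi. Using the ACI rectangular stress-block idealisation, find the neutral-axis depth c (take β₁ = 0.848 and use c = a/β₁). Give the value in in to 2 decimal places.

c ≈ 4.50 in

T = A_s f_y = 3.2 × 60 = 192 kips.
a = T/(0.85 f'_c b) = 192/(0.85 × 4.05 × 14.6) = 3.8201 in.
With β₁ = 0.848, c = a/β₁ = 3.8201/0.848 = 4.50 in.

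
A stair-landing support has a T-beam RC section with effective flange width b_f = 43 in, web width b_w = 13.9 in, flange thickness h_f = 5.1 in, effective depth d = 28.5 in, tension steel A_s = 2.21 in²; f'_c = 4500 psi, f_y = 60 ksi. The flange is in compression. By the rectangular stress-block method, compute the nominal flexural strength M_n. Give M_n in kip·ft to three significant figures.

Tension: T = A_s f_y = 2.21 × 60 = 132.6 kips.
Try a within the flange: a = T/(0.85 f'_c b_f) = 132.6/(0.85 × 4.5 × 43) = 0.806 in.
Since a = 0.806 ≤ h_f = 5.1 in, the stress block lies entirely in the flange; analyse as a rectangular beam of width b_f.
M_n = T(d − a/2) = 132.6 × (28.5 − 0.403) = 3725.7 kip·in.
M_n = 3725.7/12 = 310.48 kip·ft.

M_n ≈ 310 kip·ft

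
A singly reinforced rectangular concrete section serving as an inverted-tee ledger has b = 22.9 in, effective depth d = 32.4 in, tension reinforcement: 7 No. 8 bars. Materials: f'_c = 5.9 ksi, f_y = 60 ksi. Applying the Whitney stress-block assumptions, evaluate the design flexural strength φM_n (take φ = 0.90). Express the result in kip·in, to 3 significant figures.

φM_n ≈ 9240 kip·in

A_s = 7 × 0.79 = 5.53 in².
T = A_s f_y = 5.53 × 60 = 331.8 kips.
a = T/(0.85 f'_c b) = 331.8/(0.85 × 5.9 × 22.9) = 2.889 in.
M_n = T(d − a/2) = 331.8 × (32.4 − 1.4445) = 10271.0 kip·in.
φM_n = 0.90 × 10271.0 = 9243.9 kip·in.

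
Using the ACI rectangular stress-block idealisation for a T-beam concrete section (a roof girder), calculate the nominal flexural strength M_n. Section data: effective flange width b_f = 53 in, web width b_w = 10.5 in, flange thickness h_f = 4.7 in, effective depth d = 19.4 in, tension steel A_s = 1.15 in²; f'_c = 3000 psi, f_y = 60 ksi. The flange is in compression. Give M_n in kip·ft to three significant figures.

Tension: T = A_s f_y = 1.15 × 60 = 69 kips.
Try a within the flange: a = T/(0.85 f'_c b_f) = 69/(0.85 × 3 × 53) = 0.511 in.
Since a = 0.511 ≤ h_f = 4.7 in, the stress block lies entirely in the flange; analyse as a rectangular beam of width b_f.
M_n = T(d − a/2) = 69 × (19.4 − 0.2555) = 1321.0 kip·in.
M_n = 1321.0/12 = 110.08 kip·ft.

M_n ≈ 110 kip·ft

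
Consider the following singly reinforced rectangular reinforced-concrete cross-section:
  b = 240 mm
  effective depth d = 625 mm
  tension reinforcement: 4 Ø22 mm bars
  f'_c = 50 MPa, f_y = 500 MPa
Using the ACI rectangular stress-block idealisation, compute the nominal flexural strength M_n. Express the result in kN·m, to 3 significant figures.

A_s = 4 × 380 = 1520 mm².
T = A_s f_y = 1520 × 500 = 760000 N = 760 kN.
From C = T: a = T/(0.85 f'_c b) = 760000/(0.85 × 50 × 240) = 74.51 mm.
M_n = T(d − a/2) = 760 kN × (625 − 37.255) mm = 446.69 kN·m.

M_n ≈ 447 kN·m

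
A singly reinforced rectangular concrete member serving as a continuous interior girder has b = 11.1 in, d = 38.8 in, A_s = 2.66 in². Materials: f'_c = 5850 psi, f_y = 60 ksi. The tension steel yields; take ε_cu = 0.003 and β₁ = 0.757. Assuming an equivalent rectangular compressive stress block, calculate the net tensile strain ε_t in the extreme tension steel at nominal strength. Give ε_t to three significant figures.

ε_t ≈ 0.0275

a = A_s f_y/(0.85 f'_c b) = 2.892 in.
β₁ = 0.757, so c = a/β₁ = 2.892/0.757 = 3.820 in.
From the linear strain diagram with ε_cu = 0.003: ε_t = 0.003 (d − c)/c = 0.003 × (38.8 − 3.820)/3.820 = 0.0275.
Since ε_t ≥ 0.005, the section is tension-controlled.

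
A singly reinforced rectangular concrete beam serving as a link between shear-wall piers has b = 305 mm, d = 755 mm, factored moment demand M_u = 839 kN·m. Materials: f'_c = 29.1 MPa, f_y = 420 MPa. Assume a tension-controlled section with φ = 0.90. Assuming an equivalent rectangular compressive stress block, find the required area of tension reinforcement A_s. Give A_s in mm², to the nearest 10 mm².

A_s ≈ 3350 mm²

M_n = M_u/φ = 839/0.90 = 932.222 kN·m.
With M_n = 0.85 f'_c a b (d − a/2), solve the quadratic for a:
a = d − √(d² − 2M_n/(0.85 f'_c b)) = 755 − √(755² − 2 × 932.222×10⁶/(0.85 × 29.1 × 305)) = 186.77 mm.
A_s = 0.85 f'_c a b / f_y = 0.85 × 29.1 × 186.77 × 305 / 420 = 3354.8 mm².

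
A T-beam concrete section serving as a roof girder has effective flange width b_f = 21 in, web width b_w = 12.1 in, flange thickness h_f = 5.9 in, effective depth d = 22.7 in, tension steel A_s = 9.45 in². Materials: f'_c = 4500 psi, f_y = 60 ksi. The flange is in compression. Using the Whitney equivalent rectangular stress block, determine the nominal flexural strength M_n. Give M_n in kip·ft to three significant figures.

Tension: T = A_s f_y = 9.45 × 60 = 567 kips.
Try a within the flange: a = T/(0.85 f'_c b_f) = 567/(0.85 × 4.5 × 21) = 7.059 in.
a = 7.059 > h_f = 5.9 in: the block extends into the web. Split into flange-overhang and web parts.
C_f = 0.85 f'_c (b_f − b_w) h_f = 0.85 × 4.5 × (21 − 12.1) × 5.9 = 200.9 kips.
Remaining web compression depth: a_w = (T − C_f)/(0.85 f'_c b_w) = (567 − 200.9)/(0.85 × 4.5 × 12.1) = 7.910 in.
M_n = C_f(d − h_f/2) + (T − C_f)(d − a_w/2) = 200.9 × (22.7 − 2.95) + 366.1 × (22.7 − 3.955) = 3967.8 + 6862.5 = 10830.3 kip·in.
M_n = 10830.3/12 = 902.53 kip·ft.

M_n ≈ 903 kip·ft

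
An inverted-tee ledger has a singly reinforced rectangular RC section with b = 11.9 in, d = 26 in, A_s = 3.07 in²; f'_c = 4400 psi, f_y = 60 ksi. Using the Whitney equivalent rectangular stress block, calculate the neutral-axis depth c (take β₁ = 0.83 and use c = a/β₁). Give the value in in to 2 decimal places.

T = A_s f_y = 3.07 × 60 = 184.2 kips.
a = T/(0.85 f'_c b) = 184.2/(0.85 × 4.4 × 11.9) = 4.1388 in.
With β₁ = 0.83, c = a/β₁ = 4.1388/0.83 = 4.99 in.

c ≈ 4.99 in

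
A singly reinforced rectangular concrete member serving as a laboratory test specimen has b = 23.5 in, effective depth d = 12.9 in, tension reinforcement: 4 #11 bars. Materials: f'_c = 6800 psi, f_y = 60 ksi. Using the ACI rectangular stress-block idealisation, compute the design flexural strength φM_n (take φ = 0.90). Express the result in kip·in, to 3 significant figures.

A_s = 4 × 1.56 = 6.24 in².
T = A_s f_y = 6.24 × 60 = 374.4 kips.
a = T/(0.85 f'_c b) = 374.4/(0.85 × 6.8 × 23.5) = 2.756 in.
M_n = T(d − a/2) = 374.4 × (12.9 − 1.378) = 4313.8 kip·in.
φM_n = 0.90 × 4313.8 = 3882.4 kip·in.

φM_n ≈ 3880 kip·in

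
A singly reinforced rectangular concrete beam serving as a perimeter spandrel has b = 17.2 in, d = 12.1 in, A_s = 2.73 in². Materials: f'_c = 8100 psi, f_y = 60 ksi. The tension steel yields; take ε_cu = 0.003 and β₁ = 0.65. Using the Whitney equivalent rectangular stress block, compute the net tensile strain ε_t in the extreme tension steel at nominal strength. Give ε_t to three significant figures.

a = A_s f_y/(0.85 f'_c b) = 1.383 in.
β₁ = 0.65, so c = a/β₁ = 1.383/0.65 = 2.128 in.
From the linear strain diagram with ε_cu = 0.003: ε_t = 0.003 (d − c)/c = 0.003 × (12.1 − 2.128)/2.128 = 0.0141.
Since ε_t ≥ 0.005, the section is tension-controlled.

ε_t ≈ 0.0141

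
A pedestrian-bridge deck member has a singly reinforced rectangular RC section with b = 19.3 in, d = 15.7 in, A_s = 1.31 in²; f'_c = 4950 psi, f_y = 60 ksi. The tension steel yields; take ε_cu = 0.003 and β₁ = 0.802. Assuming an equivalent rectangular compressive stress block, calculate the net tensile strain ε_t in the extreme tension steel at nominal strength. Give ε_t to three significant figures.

a = A_s f_y/(0.85 f'_c b) = 0.968 in.
β₁ = 0.802, so c = a/β₁ = 0.968/0.802 = 1.207 in.
From the linear strain diagram with ε_cu = 0.003: ε_t = 0.003 (d − c)/c = 0.003 × (15.7 − 1.207)/1.207 = 0.0360.
Since ε_t ≥ 0.005, the section is tension-controlled.

ε_t ≈ 0.0360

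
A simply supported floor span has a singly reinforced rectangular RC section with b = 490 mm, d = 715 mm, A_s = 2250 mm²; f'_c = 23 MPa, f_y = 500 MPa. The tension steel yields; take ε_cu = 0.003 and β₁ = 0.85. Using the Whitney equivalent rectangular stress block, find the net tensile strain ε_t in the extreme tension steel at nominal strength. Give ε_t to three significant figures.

a = A_s f_y/(0.85 f'_c b) = 117.44 mm.
β₁ = 0.85, so c = a/β₁ = 117.44/0.85 = 138.16 mm.
From the linear strain diagram with ε_cu = 0.003: ε_t = 0.003 (d − c)/c = 0.003 × (715 − 138.16)/138.16 = 0.0125.
Since ε_t ≥ 0.005, the section is tension-controlled.

ε_t ≈ 0.0125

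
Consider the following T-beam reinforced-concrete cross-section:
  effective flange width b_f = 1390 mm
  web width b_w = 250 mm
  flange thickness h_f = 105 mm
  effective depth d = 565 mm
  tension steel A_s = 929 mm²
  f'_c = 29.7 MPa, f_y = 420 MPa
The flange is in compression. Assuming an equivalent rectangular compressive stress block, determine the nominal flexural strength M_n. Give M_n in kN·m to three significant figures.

Tension: T = A_s f_y = 929 × 420 = 390180 N.
Try a within the flange: a = T/(0.85 f'_c b_f) = 390180/(0.85 × 29.7 × 1390) = 11.12 mm.
Since a = 11.12 ≤ h_f = 105 mm, the stress block lies entirely in the flange; analyse as a rectangular beam of width b_f.
M_n = T(d − a/2) = 390180 × (565 − 5.56) = 218.28 × 10⁶ N·mm.
M_n = 218.28 kN·m.

M_n ≈ 218 kN·m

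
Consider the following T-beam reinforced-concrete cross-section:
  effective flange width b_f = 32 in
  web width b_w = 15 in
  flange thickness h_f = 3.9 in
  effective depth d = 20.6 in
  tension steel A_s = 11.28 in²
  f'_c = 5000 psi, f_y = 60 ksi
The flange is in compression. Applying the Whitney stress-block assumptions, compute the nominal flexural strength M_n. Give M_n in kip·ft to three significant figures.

M_n ≈ 1010 kip·ft

Tension: T = A_s f_y = 11.28 × 60 = 676.8 kips.
Try a within the flange: a = T/(0.85 f'_c b_f) = 676.8/(0.85 × 5 × 32) = 4.976 in.
a = 4.976 > h_f = 3.9 in: the block extends into the web. Split into flange-overhang and web parts.
C_f = 0.85 f'_c (b_f − b_w) h_f = 0.85 × 5 × (32 − 15) × 3.9 = 281.8 kips.
Remaining web compression depth: a_w = (T − C_f)/(0.85 f'_c b_w) = (676.8 − 281.8)/(0.85 × 5 × 15) = 6.196 in.
M_n = C_f(d − h_f/2) + (T − C_f)(d − a_w/2) = 281.8 × (20.6 − 1.95) + 395 × (20.6 − 3.098) = 5255.6 + 6913.3 = 12168.9 kip·in.
M_n = 12168.9/12 = 1014.08 kip·ft.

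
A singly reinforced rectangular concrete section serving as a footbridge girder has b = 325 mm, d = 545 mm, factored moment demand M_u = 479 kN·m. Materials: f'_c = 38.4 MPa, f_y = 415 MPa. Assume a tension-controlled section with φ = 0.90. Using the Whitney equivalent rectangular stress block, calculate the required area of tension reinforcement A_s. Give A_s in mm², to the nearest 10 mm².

M_n = M_u/φ = 479/0.90 = 532.222 kN·m.
With M_n = 0.85 f'_c a b (d − a/2), solve the quadratic for a:
a = d − √(d² − 2M_n/(0.85 f'_c b)) = 545 − √(545² − 2 × 532.222×10⁶/(0.85 × 38.4 × 325)) = 101.51 mm.
A_s = 0.85 f'_c a b / f_y = 0.85 × 38.4 × 101.51 × 325 / 415 = 2594.7 mm².

A_s ≈ 2590 mm²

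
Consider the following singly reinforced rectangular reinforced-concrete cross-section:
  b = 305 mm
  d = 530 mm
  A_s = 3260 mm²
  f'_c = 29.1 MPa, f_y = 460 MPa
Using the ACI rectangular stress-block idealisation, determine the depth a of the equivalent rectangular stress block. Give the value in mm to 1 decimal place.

T = A_s f_y = 3260 × 460 = 1499600 N = 1499.6 kN.
Setting C = 0.85 f'_c a b equal to T: a = 1499600/(0.85 × 29.1 × 305) = 198.8 mm.

a ≈ 198.8 mm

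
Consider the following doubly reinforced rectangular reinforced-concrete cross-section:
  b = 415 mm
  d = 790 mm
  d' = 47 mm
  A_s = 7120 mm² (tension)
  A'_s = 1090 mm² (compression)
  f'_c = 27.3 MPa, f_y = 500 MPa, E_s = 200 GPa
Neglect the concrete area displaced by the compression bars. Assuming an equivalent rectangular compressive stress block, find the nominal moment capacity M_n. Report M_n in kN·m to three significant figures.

Assume both tension and compression steel yield.
Net tension couple steel: A_s − A'_s = 6030 mm².
a = (A_s − A'_s) f_y / (0.85 f'_c b) = 3015000/(0.85 × 27.3 × 415) = 313.08 mm.
c = a/β₁ = 313.08/0.85 = 368.33 mm; ε'_s = 0.003(c − d')/c = 0.0026 ≥ f_y/E_s = 0.0025, so compression steel does yield.
M_n = (A_s − A'_s) f_y (d − a/2) + A'_s f_y (d − d') = [3015000 × (790 − 156.54) + 545000 × (790 − 47)] × 10⁻⁶ = 1909.88 + 404.94 = 2314.82 kN·m.

M_n ≈ 2310 kN·m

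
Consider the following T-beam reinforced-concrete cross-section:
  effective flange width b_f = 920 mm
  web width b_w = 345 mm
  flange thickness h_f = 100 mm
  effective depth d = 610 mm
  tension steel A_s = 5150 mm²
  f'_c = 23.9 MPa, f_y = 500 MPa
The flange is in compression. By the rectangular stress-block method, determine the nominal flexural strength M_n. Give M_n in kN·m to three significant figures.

Tension: T = A_s f_y = 5150 × 500 = 2575000 N.
Try a within the flange: a = T/(0.85 f'_c b_f) = 2575000/(0.85 × 23.9 × 920) = 137.78 mm.
a = 137.78 > h_f = 100 mm: the block extends into the web. Split into flange-overhang and web parts.
C_f = 0.85 f'_c (b_f − b_w) h_f = 0.85 × 23.9 × (920 − 345) × 100 = 1168113 N.
Remaining web compression depth: a_w = (T − C_f)/(0.85 f'_c b_w) = (2575000 − 1168113)/(0.85 × 23.9 × 345) = 200.74 mm.
M_n = C_f(d − h_f/2) + (T − C_f)(d − a_w/2) = 1168113 × (610 − 50) + 1406887 × (610 − 100.37) = 654.14 + 716.99 = 1371.13 × 10⁶ N·mm.
M_n = 1371.13 kN·m.

M_n ≈ 1370 kN·m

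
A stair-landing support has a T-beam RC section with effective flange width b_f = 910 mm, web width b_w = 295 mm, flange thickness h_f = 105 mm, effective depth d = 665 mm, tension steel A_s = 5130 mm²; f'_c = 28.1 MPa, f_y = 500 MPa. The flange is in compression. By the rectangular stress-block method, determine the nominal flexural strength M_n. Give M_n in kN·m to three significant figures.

M_n ≈ 1550 kN·m

Tension: T = A_s f_y = 5130 × 500 = 2565000 N.
Try a within the flange: a = T/(0.85 f'_c b_f) = 2565000/(0.85 × 28.1 × 910) = 118.01 mm.
a = 118.01 > h_f = 105 mm: the block extends into the web. Split into flange-overhang and web parts.
C_f = 0.85 f'_c (b_f − b_w) h_f = 0.85 × 28.1 × (910 − 295) × 105 = 1542374 N.
Remaining web compression depth: a_w = (T − C_f)/(0.85 f'_c b_w) = (2565000 − 1542374)/(0.85 × 28.1 × 295) = 145.13 mm.
M_n = C_f(d − h_f/2) + (T − C_f)(d − a_w/2) = 1542374 × (665 − 52.5) + 1022626 × (665 − 72.565) = 944.70 + 605.84 = 1550.54 × 10⁶ N·mm.
M_n = 1550.54 kN·m.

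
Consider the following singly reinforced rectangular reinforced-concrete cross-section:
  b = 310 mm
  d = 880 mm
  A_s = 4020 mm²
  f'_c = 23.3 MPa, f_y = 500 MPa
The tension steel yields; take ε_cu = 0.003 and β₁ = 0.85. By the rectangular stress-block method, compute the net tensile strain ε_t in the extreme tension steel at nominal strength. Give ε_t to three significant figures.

ε_t ≈ 0.00385

a = A_s f_y/(0.85 f'_c b) = 327.39 mm.
β₁ = 0.85, so c = a/β₁ = 327.39/0.85 = 385.16 mm.
From the linear strain diagram with ε_cu = 0.003: ε_t = 0.003 (d − c)/c = 0.003 × (880 − 385.16)/385.16 = 0.00385.
ε_t < 0.004 — the section is over-reinforced for flexure under ACI limits.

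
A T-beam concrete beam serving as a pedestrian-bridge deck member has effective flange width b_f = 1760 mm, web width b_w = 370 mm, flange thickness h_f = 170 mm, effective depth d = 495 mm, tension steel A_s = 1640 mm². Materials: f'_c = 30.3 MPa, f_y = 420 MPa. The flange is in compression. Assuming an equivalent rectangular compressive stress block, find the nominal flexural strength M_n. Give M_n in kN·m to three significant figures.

Tension: T = A_s f_y = 1640 × 420 = 688800 N.
Try a within the flange: a = T/(0.85 f'_c b_f) = 688800/(0.85 × 30.3 × 1760) = 15.20 mm.
Since a = 15.20 ≤ h_f = 170 mm, the stress block lies entirely in the flange; analyse as a rectangular beam of width b_f.
M_n = T(d − a/2) = 688800 × (495 − 7.6) = 335.72 × 10⁶ N·mm.
M_n = 335.72 kN·m.

M_n ≈ 336 kN·m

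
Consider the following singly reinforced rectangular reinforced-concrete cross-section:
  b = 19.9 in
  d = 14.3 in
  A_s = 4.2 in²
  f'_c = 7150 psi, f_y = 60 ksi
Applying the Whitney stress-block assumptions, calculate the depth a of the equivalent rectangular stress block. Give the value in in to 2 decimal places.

a ≈ 2.08 in

T = A_s f_y = 4.2 × 60 = 252 kips.
a = T/(0.85 f'_c b) = 252/(0.85 × 7.15 × 19.9) = 2.08 in.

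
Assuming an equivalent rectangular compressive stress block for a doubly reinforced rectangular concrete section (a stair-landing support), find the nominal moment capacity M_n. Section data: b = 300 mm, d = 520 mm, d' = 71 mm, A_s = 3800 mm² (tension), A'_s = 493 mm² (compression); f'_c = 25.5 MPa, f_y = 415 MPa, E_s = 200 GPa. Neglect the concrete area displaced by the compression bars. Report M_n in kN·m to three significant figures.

M_n ≈ 661 kN·m

Assume both tension and compression steel yield.
Net tension couple steel: A_s − A'_s = 3307 mm².
a = (A_s − A'_s) f_y / (0.85 f'_c b) = 1372405/(0.85 × 25.5 × 300) = 211.06 mm.
c = a/β₁ = 211.06/0.85 = 248.31 mm; ε'_s = 0.003(c − d')/c = 0.0021 ≥ f_y/E_s = 0.0021, so compression steel does yield.
M_n = (A_s − A'_s) f_y (d − a/2) + A'_s f_y (d − d') = [1372405 × (520 − 105.53) + 204595 × (520 − 71)] × 10⁻⁶ = 568.82 + 91.86 = 660.68 kN·m.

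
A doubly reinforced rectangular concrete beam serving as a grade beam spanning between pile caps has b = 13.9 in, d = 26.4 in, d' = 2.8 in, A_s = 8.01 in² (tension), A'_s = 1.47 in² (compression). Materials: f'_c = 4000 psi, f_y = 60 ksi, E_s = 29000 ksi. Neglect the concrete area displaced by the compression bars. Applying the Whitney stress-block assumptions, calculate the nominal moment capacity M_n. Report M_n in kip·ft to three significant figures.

M_n ≈ 901 kip·ft

Assume both steels yield.
a = (A_s − A'_s) f_y/(0.85 f'_c b) = (8.01 − 1.47) × 60/(0.85 × 4 × 13.9) = 8.303 in.
c = a/β₁ = 8.303/0.85 = 9.768 in; ε'_s = 0.003(c − d')/c = 0.0021 ≥ ε_y = 0.0021, so the compression steel yields.
M_n = (A_s − A'_s) f_y (d − a/2) + A'_s f_y (d − d') = 392.4 × (26.4 − 4.1515) + 88.2 × (26.4 − 2.8) = 8730.3 + 2081.5 = 10811.8 kip·in = 10811.8/12 = 900.98 kip·ft.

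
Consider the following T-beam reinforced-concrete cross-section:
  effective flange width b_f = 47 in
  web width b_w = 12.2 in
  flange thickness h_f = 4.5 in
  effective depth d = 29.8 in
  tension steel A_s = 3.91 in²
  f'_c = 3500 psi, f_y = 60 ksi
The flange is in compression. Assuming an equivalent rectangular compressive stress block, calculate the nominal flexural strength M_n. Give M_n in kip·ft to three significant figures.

Tension: T = A_s f_y = 3.91 × 60 = 234.6 kips.
Try a within the flange: a = T/(0.85 f'_c b_f) = 234.6/(0.85 × 3.5 × 47) = 1.678 in.
Since a = 1.678 ≤ h_f = 4.5 in, the stress block lies entirely in the flange; analyse as a rectangular beam of width b_f.
M_n = T(d − a/2) = 234.6 × (29.8 − 0.839) = 6794.3 kip·in.
M_n = 6794.3/12 = 566.19 kip·ft.

M_n ≈ 566 kip·ft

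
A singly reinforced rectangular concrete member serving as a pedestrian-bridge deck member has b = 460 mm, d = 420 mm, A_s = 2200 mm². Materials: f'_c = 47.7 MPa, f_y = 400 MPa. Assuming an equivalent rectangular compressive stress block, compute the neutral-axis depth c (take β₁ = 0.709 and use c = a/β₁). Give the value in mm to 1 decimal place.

T = A_s f_y = 2200 × 400 = 880000 N = 880 kN.
Setting C = 0.85 f'_c a b equal to T: a = 880000/(0.85 × 47.7 × 460) = 47.183 mm.
With β₁ = 0.709, c = a/β₁ = 47.183/0.709 = 66.5 mm.

c ≈ 66.5 mm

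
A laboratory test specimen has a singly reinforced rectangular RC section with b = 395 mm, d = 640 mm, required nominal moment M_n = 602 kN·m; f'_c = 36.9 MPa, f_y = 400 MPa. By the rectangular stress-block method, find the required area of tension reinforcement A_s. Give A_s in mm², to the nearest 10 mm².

A_s ≈ 2510 mm²

With M_n = 0.85 f'_c a b (d − a/2), solve the quadratic for a:
a = d − √(d² − 2M_n/(0.85 f'_c b)) = 640 − √(640² − 2 × 602×10⁶/(0.85 × 36.9 × 395)) = 81.06 mm.
A_s = 0.85 f'_c a b / f_y = 0.85 × 36.9 × 81.06 × 395 / 400 = 2510.7 mm².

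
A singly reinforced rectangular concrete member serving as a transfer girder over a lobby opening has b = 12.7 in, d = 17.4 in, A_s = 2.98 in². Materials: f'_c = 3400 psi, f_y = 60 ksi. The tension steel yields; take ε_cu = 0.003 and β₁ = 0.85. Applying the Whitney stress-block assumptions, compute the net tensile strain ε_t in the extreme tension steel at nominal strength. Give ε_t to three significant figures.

ε_t ≈ 0.00611

a = A_s f_y/(0.85 f'_c b) = 4.872 in.
β₁ = 0.85, so c = a/β₁ = 4.872/0.85 = 5.732 in.
From the linear strain diagram with ε_cu = 0.003: ε_t = 0.003 (d − c)/c = 0.003 × (17.4 − 5.732)/5.732 = 0.00611.
Since ε_t ≥ 0.005, the section is tension-controlled.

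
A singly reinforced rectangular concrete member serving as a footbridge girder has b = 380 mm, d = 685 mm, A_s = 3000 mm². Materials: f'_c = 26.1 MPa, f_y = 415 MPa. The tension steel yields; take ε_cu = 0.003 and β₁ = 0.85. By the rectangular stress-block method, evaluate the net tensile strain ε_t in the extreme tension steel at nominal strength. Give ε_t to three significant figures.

a = A_s f_y/(0.85 f'_c b) = 147.68 mm.
β₁ = 0.85, so c = a/β₁ = 147.68/0.85 = 173.74 mm.
From the linear strain diagram with ε_cu = 0.003: ε_t = 0.003 (d − c)/c = 0.003 × (685 − 173.74)/173.74 = 0.00883.
Since ε_t ≥ 0.005, the section is tension-controlled.

ε_t ≈ 0.00883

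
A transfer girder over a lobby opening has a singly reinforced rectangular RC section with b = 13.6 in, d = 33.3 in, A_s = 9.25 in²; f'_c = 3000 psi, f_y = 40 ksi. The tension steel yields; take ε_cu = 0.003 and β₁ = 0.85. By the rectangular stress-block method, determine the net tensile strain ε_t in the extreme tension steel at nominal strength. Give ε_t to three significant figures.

a = A_s f_y/(0.85 f'_c b) = 10.669 in.
β₁ = 0.85, so c = a/β₁ = 10.669/0.85 = 12.552 in.
From the linear strain diagram with ε_cu = 0.003: ε_t = 0.003 (d − c)/c = 0.003 × (33.3 − 12.552)/12.552 = 0.00496.
ε_t is between 0.004 and 0.005 — transition zone.

ε_t ≈ 0.00496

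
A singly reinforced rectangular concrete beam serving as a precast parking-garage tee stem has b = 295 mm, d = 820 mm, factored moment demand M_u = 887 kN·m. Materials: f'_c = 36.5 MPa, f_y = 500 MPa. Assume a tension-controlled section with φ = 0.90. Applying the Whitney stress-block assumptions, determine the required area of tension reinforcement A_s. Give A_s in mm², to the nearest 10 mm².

M_n = M_u/φ = 887/0.90 = 985.556 kN·m.
With M_n = 0.85 f'_c a b (d − a/2), solve the quadratic for a:
a = d − √(d² − 2M_n/(0.85 f'_c b)) = 820 − √(820² − 2 × 985.556×10⁶/(0.85 × 36.5 × 295)) = 143.96 mm.
A_s = 0.85 f'_c a b / f_y = 0.85 × 36.5 × 143.96 × 295 / 500 = 2635.2 mm².

A_s ≈ 2640 mm²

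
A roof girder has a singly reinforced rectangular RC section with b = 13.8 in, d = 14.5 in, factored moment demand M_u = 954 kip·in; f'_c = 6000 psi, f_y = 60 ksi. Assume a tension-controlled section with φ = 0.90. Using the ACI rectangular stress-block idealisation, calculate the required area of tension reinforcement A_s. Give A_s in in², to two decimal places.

A_s ≈ 1.27 in²

M_n = M_u/φ = 954/0.90 = 1060 kip·in.
From M_n = 0.85 f'_c a b (d − a/2):
a = d − √(d² − 2M_n/(0.85 f'_c b)) = 14.5 − √(14.5² − 2 × 1060/(0.85 × 6 × 13.8)) = 1.079 in.
A_s = 0.85 f'_c a b / f_y = 0.85 × 6 × 1.079 × 13.8 / 60 = 1.266 in².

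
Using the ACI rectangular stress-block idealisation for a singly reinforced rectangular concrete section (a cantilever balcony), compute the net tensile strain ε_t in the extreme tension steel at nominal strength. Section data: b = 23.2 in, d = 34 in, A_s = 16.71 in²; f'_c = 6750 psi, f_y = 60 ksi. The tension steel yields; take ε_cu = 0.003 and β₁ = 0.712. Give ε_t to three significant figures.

ε_t ≈ 0.00664

a = A_s f_y/(0.85 f'_c b) = 7.532 in.
β₁ = 0.712, so c = a/β₁ = 7.532/0.712 = 10.579 in.
From the linear strain diagram with ε_cu = 0.003: ε_t = 0.003 (d − c)/c = 0.003 × (34 − 10.579)/10.579 = 0.00664.
Since ε_t ≥ 0.005, the section is tension-controlled.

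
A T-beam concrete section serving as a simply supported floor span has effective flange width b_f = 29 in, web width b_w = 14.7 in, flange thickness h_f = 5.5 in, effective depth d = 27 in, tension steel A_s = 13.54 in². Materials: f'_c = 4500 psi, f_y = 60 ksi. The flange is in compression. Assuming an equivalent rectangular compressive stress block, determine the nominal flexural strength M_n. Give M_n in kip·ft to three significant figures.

M_n ≈ 1570 kip·ft

Tension: T = A_s f_y = 13.54 × 60 = 812.4 kips.
Try a within the flange: a = T/(0.85 f'_c b_f) = 812.4/(0.85 × 4.5 × 29) = 7.324 in.
a = 7.324 > h_f = 5.5 in: the block extends into the web. Split into flange-overhang and web parts.
C_f = 0.85 f'_c (b_f − b_w) h_f = 0.85 × 4.5 × (29 − 14.7) × 5.5 = 300.8 kips.
Remaining web compression depth: a_w = (T − C_f)/(0.85 f'_c b_w) = (812.4 − 300.8)/(0.85 × 4.5 × 14.7) = 9.099 in.
M_n = C_f(d − h_f/2) + (T − C_f)(d − a_w/2) = 300.8 × (27 − 2.75) + 511.6 × (27 − 4.5495) = 7294.4 + 11485.7 = 18780.1 kip·in.
M_n = 18780.1/12 = 1565.01 kip·ft.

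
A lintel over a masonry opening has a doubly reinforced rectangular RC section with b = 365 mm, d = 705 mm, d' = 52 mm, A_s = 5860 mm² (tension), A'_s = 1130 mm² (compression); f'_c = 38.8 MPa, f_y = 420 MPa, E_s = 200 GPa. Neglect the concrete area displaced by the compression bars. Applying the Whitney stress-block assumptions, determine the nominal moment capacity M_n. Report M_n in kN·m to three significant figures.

Assume both tension and compression steel yield.
Net tension couple steel: A_s − A'_s = 4730 mm².
a = (A_s − A'_s) f_y / (0.85 f'_c b) = 1986600/(0.85 × 38.8 × 365) = 165.03 mm.
c = a/β₁ = 165.03/0.773 = 213.49 mm; ε'_s = 0.003(c − d')/c = 0.0023 ≥ f_y/E_s = 0.0021, so compression steel does yield.
M_n = (A_s − A'_s) f_y (d − a/2) + A'_s f_y (d − d') = [1986600 × (705 − 82.515) + 474600 × (705 − 52)] × 10⁻⁶ = 1236.63 + 309.91 = 1546.54 kN·m.

M_n ≈ 1550 kN·m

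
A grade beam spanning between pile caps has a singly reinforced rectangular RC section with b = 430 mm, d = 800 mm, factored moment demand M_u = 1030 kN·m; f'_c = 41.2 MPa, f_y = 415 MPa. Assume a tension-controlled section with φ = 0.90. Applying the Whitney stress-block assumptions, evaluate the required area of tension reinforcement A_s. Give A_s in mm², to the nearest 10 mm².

M_n = M_u/φ = 1030/0.90 = 1144.44 kN·m.
With M_n = 0.85 f'_c a b (d − a/2), solve the quadratic for a:
a = d − √(d² − 2M_n/(0.85 f'_c b)) = 800 − √(800² − 2 × 1144.44×10⁶/(0.85 × 41.2 × 430)) = 101.43 mm.
A_s = 0.85 f'_c a b / f_y = 0.85 × 41.2 × 101.43 × 430 / 415 = 3680.5 mm².

A_s ≈ 3680 mm²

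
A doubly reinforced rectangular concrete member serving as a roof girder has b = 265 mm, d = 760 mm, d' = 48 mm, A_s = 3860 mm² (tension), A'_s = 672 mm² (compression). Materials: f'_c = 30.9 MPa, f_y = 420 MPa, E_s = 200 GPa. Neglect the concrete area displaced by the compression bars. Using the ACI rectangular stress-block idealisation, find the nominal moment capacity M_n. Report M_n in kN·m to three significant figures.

Assume both tension and compression steel yield.
Net tension couple steel: A_s − A'_s = 3188 mm².
a = (A_s − A'_s) f_y / (0.85 f'_c b) = 1338960/(0.85 × 30.9 × 265) = 192.37 mm.
c = a/β₁ = 192.37/0.829 = 232.05 mm; ε'_s = 0.003(c − d')/c = 0.0024 ≥ f_y/E_s = 0.0021, so compression steel does yield.
M_n = (A_s − A'_s) f_y (d − a/2) + A'_s f_y (d − d') = [1338960 × (760 − 96.185) + 282240 × (760 − 48)] × 10⁻⁶ = 888.82 + 200.95 = 1089.77 kN·m.

M_n ≈ 1090 kN·m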